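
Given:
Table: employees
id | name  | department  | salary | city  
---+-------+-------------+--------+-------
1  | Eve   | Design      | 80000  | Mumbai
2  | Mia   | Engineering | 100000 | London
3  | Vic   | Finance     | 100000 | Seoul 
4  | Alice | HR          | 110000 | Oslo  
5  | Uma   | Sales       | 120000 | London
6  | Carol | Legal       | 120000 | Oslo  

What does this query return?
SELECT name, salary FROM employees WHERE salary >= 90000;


Filtering: salary >= 90000
Matching: 5 rows

5 rows:
Mia, 100000
Vic, 100000
Alice, 110000
Uma, 120000
Carol, 120000


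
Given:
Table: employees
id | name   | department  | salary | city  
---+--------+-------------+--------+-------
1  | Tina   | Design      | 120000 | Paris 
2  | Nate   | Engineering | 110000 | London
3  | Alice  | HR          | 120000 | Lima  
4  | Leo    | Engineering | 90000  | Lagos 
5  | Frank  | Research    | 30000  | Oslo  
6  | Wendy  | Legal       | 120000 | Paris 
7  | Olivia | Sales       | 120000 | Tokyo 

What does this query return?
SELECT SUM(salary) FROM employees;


SUM(salary) = 120000 + 110000 + 120000 + 90000 + 30000 + 120000 + 120000 = 710000

710000


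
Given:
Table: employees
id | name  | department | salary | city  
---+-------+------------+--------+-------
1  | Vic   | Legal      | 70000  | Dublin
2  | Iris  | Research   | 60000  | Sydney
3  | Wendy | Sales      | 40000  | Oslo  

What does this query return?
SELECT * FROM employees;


SELECT * returns all 3 rows with all columns

3 rows:
1, Vic, Legal, 70000, Dublin
2, Iris, Research, 60000, Sydney
3, Wendy, Sales, 40000, Oslo


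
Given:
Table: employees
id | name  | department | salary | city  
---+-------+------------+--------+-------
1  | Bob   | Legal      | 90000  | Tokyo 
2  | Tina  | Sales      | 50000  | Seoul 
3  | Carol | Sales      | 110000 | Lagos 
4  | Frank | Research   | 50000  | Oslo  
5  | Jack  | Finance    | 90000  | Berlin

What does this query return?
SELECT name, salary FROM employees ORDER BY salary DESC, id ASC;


Sorting by salary DESC, then id ASC for ties

5 rows:
Carol, 110000
Bob, 90000
Jack, 90000
Tina, 50000
Frank, 50000


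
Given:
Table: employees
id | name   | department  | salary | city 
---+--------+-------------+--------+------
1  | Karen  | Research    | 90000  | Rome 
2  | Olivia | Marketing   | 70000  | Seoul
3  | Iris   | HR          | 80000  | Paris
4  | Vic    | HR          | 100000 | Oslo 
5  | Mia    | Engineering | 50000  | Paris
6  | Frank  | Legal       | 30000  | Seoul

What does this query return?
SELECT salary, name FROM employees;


Projecting columns: salary, name

6 rows:
90000, Karen
70000, Olivia
80000, Iris
100000, Vic
50000, Mia
30000, Frank


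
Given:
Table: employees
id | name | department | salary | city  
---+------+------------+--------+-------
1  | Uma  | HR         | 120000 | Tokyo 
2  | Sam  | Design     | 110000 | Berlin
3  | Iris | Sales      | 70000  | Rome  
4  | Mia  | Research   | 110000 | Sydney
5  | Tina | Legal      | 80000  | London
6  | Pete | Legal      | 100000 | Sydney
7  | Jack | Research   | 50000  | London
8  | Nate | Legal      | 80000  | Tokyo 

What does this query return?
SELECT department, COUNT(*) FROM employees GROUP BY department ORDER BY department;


Assigning each row to its department group:
  Uma -> HR
  Sam -> Design
  Iris -> Sales
  Mia -> Research
  Tina -> Legal
  Pete -> Legal
  Jack -> Research
  Nate -> Legal


5 groups:
Design, 1
HR, 1
Legal, 3
Research, 2
Sales, 1


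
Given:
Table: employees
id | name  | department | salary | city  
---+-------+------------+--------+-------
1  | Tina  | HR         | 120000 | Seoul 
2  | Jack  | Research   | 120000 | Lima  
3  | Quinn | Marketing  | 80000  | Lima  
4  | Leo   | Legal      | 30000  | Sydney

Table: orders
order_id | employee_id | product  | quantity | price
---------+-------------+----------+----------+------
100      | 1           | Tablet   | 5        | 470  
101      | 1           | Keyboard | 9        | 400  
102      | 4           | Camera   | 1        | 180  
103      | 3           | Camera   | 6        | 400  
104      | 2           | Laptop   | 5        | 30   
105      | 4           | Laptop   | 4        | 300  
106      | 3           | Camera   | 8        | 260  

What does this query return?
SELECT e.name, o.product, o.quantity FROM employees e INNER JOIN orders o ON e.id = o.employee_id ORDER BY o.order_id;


Joining employees.id = orders.employee_id:
  employee Tina (id=1) -> order Tablet
  employee Tina (id=1) -> order Keyboard
  employee Leo (id=4) -> order Camera
  employee Quinn (id=3) -> order Camera
  employee Jack (id=2) -> order Laptop
  employee Leo (id=4) -> order Laptop
  employee Quinn (id=3) -> order Camera


7 rows:
Tina, Tablet, 5
Tina, Keyboard, 9
Leo, Camera, 1
Quinn, Camera, 6
Jack, Laptop, 5
Leo, Laptop, 4
Quinn, Camera, 8


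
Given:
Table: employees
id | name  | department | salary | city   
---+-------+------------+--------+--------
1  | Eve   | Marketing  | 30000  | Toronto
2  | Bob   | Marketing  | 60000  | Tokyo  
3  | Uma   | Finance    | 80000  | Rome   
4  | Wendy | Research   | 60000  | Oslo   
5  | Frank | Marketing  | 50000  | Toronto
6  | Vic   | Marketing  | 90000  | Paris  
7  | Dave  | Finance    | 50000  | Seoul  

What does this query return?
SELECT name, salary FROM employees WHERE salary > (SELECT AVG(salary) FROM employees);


Subquery: AVG(salary) = 60000.0
Filtering: salary > 60000.0
  Uma (80000) -> MATCH
  Vic (90000) -> MATCH


2 rows:
Uma, 80000
Vic, 90000


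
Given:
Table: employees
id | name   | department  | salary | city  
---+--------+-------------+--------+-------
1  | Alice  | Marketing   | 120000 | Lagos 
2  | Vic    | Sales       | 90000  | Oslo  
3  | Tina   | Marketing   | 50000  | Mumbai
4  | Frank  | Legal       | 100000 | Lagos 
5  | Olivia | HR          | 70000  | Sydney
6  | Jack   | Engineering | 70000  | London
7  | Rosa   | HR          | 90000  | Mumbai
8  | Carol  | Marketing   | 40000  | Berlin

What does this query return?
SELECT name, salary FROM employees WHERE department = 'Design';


Filtering: department = 'Design'
Matching rows: 0

Empty result set (0 rows)


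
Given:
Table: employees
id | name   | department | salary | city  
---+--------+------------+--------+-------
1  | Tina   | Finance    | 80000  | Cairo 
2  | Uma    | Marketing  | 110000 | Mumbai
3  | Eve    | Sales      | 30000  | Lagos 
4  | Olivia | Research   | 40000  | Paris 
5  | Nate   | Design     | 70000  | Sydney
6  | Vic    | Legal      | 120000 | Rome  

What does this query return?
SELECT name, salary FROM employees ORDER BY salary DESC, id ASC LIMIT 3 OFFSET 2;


Sort by salary DESC (id ASC tiebreak), then skip 2 and take 3
Rows 3 through 5

3 rows:
Tina, 80000
Nate, 70000
Olivia, 40000


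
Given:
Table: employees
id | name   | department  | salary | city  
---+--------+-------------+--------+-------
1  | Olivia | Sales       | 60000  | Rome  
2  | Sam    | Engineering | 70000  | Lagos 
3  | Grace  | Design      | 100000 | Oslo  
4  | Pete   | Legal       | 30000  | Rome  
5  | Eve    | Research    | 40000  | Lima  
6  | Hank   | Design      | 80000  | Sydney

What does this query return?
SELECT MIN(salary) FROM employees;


Salaries: 60000, 70000, 100000, 30000, 40000, 80000
MIN = 30000

30000


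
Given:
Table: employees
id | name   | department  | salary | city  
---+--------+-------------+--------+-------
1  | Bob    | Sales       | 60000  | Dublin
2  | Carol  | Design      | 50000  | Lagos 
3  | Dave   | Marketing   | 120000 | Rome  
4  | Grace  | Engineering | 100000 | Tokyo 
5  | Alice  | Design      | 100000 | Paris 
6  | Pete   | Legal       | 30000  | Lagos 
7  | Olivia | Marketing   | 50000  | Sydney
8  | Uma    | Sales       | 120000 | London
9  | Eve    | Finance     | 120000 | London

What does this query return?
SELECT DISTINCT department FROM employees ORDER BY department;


All 'department' values (row order): Sales, Design, Marketing, Engineering, Design, Legal, Marketing, Sales, Finance
Removing duplicates leaves 6 unique value(s).

6 values:
Design
Engineering
Finance
Legal
Marketing
Sales


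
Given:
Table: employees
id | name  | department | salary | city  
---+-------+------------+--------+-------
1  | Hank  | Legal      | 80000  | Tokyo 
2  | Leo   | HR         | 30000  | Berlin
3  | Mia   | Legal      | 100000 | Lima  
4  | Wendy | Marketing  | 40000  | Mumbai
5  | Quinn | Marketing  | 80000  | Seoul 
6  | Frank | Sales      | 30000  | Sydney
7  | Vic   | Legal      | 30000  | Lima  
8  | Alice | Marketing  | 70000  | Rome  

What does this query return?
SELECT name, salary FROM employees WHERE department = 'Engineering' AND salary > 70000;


Filtering: department = 'Engineering' AND salary > 70000
Matching: 0 rows

Empty result set (0 rows)


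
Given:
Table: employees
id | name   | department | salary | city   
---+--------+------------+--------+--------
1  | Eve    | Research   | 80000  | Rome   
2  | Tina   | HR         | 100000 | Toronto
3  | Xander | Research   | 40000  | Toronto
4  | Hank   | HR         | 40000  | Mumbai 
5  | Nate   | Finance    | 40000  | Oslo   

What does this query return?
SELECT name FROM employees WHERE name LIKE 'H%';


LIKE 'H%' matches names starting with 'H'
Matching: 1

1 rows:
Hank


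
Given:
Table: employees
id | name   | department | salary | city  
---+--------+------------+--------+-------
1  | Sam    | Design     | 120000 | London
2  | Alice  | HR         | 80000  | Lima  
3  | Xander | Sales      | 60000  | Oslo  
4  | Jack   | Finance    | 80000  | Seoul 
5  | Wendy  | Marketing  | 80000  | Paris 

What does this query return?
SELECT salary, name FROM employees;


Projecting columns: salary, name

5 rows:
120000, Sam
80000, Alice
60000, Xander
80000, Jack
80000, Wendy


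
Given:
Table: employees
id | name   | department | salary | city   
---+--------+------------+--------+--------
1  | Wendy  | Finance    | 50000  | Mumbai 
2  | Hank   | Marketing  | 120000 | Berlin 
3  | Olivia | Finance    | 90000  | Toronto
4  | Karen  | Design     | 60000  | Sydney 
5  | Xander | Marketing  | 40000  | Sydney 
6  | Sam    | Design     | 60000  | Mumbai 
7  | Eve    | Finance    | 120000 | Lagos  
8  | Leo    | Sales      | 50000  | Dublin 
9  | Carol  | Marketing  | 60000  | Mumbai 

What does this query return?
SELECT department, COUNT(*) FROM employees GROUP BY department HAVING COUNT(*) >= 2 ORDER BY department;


Groups with count >= 2:
  Design: 2 -> PASS
  Finance: 3 -> PASS
  Marketing: 3 -> PASS
  Sales: 1 -> filtered out


3 groups:
Design, 2
Finance, 3
Marketing, 3


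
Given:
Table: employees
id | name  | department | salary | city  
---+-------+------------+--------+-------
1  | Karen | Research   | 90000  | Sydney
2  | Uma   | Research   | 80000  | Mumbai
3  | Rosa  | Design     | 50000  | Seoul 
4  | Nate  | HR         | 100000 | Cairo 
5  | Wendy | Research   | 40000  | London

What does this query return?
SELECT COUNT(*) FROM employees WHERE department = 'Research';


Counting rows where department = 'Research'
  Karen -> MATCH
  Uma -> MATCH
  Wendy -> MATCH


3


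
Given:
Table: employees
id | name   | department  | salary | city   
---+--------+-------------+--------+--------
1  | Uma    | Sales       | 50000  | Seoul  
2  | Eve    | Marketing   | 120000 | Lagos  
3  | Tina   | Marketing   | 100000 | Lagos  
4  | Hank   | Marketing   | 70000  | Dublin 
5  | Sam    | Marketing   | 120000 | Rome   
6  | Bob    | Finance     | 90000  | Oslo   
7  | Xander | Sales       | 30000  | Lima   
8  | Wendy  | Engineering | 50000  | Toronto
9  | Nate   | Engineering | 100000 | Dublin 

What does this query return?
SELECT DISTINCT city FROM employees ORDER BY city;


All 'city' values (row order): Seoul, Lagos, Lagos, Dublin, Rome, Oslo, Lima, Toronto, Dublin
Removing duplicates leaves 7 unique value(s).

7 values:
Dublin
Lagos
Lima
Oslo
Rome
Seoul
Toronto


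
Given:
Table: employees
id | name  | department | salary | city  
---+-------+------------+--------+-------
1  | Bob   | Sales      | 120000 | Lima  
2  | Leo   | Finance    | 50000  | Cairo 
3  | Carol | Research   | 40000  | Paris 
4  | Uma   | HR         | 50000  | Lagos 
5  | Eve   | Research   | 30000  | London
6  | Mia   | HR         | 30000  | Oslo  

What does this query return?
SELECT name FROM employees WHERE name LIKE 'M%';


LIKE 'M%' matches names starting with 'M'
Matching: 1

1 rows:
Mia


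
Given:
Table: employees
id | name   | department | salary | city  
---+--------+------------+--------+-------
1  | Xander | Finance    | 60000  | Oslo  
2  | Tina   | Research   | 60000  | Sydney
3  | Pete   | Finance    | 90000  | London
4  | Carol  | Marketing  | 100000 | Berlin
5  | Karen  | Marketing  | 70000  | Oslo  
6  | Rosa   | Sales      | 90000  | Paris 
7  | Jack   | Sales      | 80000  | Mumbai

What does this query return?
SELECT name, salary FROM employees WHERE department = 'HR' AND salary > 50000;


Filtering: department = 'HR' AND salary > 50000
Matching: 0 rows

Empty result set (0 rows)


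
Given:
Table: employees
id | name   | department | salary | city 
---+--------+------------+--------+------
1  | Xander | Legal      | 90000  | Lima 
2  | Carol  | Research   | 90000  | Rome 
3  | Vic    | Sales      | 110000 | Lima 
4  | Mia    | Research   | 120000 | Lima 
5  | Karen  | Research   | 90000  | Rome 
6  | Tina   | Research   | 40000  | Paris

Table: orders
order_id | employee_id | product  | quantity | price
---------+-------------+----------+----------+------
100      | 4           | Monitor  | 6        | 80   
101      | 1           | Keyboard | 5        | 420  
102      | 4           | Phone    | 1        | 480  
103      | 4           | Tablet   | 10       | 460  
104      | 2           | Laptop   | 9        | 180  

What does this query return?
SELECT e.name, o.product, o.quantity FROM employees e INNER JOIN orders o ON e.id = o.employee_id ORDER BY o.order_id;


Joining employees.id = orders.employee_id:
  employee Mia (id=4) -> order Monitor
  employee Xander (id=1) -> order Keyboard
  employee Mia (id=4) -> order Phone
  employee Mia (id=4) -> order Tablet
  employee Carol (id=2) -> order Laptop


5 rows:
Mia, Monitor, 6
Xander, Keyboard, 5
Mia, Phone, 1
Mia, Tablet, 10
Carol, Laptop, 9


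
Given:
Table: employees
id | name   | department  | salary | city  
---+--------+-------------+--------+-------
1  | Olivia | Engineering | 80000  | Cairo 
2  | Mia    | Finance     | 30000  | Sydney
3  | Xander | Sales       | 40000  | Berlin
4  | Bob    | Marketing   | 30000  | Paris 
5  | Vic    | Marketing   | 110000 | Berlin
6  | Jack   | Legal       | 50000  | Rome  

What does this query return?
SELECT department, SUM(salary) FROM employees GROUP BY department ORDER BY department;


Summing salary within each department:
  Engineering: 80000 = 80000
  Finance: 30000 = 30000
  Legal: 50000 = 50000
  Marketing: 30000 + 110000 = 140000
  Sales: 40000 = 40000


5 groups:
Engineering, 80000
Finance, 30000
Legal, 50000
Marketing, 140000
Sales, 40000


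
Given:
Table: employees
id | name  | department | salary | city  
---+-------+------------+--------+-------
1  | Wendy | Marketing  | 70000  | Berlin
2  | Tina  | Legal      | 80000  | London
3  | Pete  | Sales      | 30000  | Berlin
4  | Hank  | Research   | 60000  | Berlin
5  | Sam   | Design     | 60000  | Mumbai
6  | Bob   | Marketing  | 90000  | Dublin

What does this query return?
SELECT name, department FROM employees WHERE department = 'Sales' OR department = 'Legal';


Filtering: department = 'Sales' OR 'Legal'
Matching: 2 rows

2 rows:
Tina, Legal
Pete, Sales


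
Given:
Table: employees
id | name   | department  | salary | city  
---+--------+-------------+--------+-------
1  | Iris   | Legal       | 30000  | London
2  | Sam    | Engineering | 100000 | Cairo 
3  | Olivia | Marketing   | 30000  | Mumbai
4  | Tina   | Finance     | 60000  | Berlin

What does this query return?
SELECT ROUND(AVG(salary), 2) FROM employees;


SUM(salary) = 220000
COUNT = 4
ROUND(AVG, 2) = ROUND(220000 / 4, 2) = 55000.0

55000.0


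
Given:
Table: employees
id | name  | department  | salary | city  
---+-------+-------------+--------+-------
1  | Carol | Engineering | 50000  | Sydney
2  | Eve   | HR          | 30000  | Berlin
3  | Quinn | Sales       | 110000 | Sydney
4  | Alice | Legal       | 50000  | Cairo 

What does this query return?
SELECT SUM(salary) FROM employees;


SUM(salary) = 50000 + 30000 + 110000 + 50000 = 240000

240000


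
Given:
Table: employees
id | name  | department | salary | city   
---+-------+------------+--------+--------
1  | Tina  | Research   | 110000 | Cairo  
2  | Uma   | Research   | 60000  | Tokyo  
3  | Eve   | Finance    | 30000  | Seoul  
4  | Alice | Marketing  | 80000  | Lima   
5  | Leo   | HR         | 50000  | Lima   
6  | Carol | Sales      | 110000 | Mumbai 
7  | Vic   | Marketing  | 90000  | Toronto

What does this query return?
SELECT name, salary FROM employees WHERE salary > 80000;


Filtering: salary > 80000
Matching: 3 rows

3 rows:
Tina, 110000
Carol, 110000
Vic, 90000


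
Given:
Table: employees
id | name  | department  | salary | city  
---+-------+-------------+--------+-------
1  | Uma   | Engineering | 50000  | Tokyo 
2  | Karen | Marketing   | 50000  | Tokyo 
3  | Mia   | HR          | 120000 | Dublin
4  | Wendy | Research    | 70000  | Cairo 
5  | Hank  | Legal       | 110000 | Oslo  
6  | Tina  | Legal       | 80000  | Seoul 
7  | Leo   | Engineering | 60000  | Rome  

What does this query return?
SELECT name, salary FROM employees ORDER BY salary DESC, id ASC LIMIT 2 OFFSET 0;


Sort by salary DESC (id ASC tiebreak), then skip 0 and take 2
Rows 1 through 2

2 rows:
Mia, 120000
Hank, 110000


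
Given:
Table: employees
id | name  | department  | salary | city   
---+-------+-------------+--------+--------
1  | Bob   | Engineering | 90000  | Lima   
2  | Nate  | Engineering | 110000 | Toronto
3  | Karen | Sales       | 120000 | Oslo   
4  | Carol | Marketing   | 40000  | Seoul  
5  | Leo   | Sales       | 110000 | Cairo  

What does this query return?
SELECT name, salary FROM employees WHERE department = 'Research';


Filtering: department = 'Research'
Matching rows: 0

Empty result set (0 rows)


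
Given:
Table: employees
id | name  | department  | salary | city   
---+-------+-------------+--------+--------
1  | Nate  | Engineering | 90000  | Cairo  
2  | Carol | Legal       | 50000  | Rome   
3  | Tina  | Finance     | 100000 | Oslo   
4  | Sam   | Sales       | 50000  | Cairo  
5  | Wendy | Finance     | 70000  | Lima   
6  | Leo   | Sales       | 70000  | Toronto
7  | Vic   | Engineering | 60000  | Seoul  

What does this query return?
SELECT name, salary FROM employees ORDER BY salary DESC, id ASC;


Sorting by salary DESC, then id ASC for ties

7 rows:
Tina, 100000
Nate, 90000
Wendy, 70000
Leo, 70000
Vic, 60000
Carol, 50000
Sam, 50000


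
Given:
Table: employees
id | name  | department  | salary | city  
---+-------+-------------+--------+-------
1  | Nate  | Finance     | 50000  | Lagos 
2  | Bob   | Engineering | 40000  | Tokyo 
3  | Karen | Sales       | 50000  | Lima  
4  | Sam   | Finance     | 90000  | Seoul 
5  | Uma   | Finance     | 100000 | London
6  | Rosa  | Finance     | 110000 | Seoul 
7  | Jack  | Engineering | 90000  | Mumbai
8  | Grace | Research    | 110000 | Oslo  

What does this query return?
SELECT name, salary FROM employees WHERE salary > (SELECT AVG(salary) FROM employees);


Subquery: AVG(salary) = 80000.0
Filtering: salary > 80000.0
  Sam (90000) -> MATCH
  Uma (100000) -> MATCH
  Rosa (110000) -> MATCH
  Jack (90000) -> MATCH
  Grace (110000) -> MATCH


5 rows:
Sam, 90000
Uma, 100000
Rosa, 110000
Jack, 90000
Grace, 110000


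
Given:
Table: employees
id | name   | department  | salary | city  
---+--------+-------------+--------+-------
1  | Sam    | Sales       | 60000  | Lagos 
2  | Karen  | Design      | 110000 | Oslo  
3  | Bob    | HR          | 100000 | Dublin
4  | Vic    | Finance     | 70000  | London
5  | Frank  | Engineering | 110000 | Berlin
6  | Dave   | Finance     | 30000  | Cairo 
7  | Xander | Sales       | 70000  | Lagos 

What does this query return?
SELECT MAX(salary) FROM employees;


Salaries: 60000, 110000, 100000, 70000, 110000, 30000, 70000
MAX = 110000

110000


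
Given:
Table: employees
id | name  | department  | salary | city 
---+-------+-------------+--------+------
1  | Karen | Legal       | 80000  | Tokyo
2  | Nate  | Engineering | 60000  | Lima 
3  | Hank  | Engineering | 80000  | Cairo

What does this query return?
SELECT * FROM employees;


SELECT * returns all 3 rows with all columns

3 rows:
1, Karen, Legal, 80000, Tokyo
2, Nate, Engineering, 60000, Lima
3, Hank, Engineering, 80000, Cairo


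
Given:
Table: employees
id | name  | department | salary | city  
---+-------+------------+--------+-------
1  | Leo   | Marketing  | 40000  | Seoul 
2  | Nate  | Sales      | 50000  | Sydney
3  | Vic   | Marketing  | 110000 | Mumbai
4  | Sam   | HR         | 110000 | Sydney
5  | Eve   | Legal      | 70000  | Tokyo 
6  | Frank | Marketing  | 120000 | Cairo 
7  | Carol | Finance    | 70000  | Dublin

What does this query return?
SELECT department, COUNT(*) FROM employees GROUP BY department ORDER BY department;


Assigning each row to its department group:
  Leo -> Marketing
  Nate -> Sales
  Vic -> Marketing
  Sam -> HR
  Eve -> Legal
  Frank -> Marketing
  Carol -> Finance


5 groups:
Finance, 1
HR, 1
Legal, 1
Marketing, 3
Sales, 1


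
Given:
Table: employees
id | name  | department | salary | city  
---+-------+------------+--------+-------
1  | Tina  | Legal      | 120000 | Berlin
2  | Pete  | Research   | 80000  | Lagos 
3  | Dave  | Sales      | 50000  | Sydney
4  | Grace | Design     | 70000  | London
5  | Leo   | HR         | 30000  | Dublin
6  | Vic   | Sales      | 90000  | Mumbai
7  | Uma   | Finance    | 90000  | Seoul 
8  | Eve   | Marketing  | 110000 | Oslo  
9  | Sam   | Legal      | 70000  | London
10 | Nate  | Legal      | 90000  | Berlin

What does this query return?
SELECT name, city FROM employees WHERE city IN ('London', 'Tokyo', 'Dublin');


Filtering: city IN ('London', 'Tokyo', 'Dublin')
Matching: 3 rows

3 rows:
Grace, London
Leo, Dublin
Sam, London


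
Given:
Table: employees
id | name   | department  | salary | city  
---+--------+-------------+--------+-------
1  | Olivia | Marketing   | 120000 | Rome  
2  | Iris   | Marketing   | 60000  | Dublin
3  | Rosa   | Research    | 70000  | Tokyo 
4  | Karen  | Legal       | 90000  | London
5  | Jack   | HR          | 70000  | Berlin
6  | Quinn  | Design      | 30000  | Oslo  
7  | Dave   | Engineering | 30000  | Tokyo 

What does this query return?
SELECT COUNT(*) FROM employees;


COUNT(*) counts all rows

7


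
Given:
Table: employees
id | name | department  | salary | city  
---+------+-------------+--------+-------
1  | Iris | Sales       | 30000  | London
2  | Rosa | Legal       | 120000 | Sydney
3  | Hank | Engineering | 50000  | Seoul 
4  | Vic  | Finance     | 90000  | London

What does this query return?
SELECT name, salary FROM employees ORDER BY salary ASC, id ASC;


Sorting by salary ASC, then id ASC for ties

4 rows:
Iris, 30000
Hank, 50000
Vic, 90000
Rosa, 120000


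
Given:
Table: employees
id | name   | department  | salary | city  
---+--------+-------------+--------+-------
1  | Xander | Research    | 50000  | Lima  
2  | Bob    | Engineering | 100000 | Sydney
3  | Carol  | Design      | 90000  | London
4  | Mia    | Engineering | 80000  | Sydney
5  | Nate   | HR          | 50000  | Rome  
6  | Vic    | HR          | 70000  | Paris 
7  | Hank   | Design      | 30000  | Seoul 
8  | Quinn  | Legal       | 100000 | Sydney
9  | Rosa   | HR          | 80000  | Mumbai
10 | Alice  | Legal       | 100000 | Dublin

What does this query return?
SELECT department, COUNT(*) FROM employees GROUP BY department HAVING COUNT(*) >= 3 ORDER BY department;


Groups with count >= 3:
  HR: 3 -> PASS
  Design: 2 -> filtered out
  Engineering: 2 -> filtered out
  Legal: 2 -> filtered out
  Research: 1 -> filtered out


1 groups:
HR, 3


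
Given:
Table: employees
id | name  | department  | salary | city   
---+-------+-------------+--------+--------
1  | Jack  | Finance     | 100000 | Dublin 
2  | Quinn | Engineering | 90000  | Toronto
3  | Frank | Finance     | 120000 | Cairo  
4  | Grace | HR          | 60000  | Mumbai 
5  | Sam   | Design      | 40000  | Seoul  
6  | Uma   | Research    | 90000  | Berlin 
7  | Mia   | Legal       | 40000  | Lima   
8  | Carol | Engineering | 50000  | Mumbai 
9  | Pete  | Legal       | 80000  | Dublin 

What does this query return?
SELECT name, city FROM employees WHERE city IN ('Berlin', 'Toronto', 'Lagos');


Filtering: city IN ('Berlin', 'Toronto', 'Lagos')
Matching: 2 rows

2 rows:
Quinn, Toronto
Uma, Berlin


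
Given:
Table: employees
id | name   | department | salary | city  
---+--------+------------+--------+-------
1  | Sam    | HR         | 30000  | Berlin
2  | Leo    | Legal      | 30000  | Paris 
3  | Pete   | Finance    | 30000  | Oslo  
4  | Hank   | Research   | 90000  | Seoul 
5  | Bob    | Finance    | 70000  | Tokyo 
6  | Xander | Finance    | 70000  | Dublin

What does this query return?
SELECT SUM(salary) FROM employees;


SUM(salary) = 30000 + 30000 + 30000 + 90000 + 70000 + 70000 = 320000

320000


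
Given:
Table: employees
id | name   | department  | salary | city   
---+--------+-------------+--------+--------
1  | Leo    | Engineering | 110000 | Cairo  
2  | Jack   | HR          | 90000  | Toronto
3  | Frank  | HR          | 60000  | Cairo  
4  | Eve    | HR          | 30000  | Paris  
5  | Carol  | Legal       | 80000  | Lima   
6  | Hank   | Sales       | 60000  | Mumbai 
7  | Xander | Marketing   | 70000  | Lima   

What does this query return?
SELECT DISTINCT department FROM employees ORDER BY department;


All 'department' values (row order): Engineering, HR, HR, HR, Legal, Sales, Marketing
Removing duplicates leaves 5 unique value(s).

5 values:
Engineering
HR
Legal
Marketing
Sales


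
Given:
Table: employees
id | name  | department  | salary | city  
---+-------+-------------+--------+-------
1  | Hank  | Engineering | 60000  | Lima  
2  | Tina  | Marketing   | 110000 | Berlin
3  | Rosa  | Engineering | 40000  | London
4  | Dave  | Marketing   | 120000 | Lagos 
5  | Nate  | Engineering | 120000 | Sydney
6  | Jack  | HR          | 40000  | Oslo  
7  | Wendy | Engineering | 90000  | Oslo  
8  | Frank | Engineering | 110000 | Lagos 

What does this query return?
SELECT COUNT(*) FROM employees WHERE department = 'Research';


Counting rows where department = 'Research'


0


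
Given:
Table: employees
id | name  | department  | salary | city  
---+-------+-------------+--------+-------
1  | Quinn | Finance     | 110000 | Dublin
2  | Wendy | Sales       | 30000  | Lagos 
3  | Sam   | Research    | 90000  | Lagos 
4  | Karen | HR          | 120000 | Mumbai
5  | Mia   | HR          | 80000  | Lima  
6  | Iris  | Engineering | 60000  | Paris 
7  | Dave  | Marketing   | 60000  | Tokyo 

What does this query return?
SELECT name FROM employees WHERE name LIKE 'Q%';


LIKE 'Q%' matches names starting with 'Q'
Matching: 1

1 rows:
Quinn


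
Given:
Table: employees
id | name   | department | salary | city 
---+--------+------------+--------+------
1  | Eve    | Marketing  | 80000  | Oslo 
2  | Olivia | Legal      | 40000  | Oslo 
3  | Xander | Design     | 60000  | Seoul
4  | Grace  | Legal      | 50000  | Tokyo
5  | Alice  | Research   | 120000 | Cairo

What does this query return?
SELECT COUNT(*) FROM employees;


COUNT(*) counts all rows

5


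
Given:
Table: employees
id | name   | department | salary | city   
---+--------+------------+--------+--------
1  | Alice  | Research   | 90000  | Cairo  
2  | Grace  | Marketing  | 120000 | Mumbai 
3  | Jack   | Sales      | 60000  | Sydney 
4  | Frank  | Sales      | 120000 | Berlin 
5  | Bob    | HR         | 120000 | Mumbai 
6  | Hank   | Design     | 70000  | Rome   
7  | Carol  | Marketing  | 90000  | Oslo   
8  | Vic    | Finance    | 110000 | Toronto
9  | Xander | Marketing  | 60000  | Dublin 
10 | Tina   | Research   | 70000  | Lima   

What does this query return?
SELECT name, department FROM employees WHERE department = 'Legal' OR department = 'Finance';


Filtering: department = 'Legal' OR 'Finance'
Matching: 1 rows

1 rows:
Vic, Finance


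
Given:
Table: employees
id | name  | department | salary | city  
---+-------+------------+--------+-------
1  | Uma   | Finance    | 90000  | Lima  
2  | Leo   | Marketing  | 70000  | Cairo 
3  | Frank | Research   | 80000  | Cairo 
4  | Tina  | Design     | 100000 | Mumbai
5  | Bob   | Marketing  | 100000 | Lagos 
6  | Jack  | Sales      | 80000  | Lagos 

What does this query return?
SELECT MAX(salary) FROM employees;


Salaries: 90000, 70000, 80000, 100000, 100000, 80000
MAX = 100000

100000


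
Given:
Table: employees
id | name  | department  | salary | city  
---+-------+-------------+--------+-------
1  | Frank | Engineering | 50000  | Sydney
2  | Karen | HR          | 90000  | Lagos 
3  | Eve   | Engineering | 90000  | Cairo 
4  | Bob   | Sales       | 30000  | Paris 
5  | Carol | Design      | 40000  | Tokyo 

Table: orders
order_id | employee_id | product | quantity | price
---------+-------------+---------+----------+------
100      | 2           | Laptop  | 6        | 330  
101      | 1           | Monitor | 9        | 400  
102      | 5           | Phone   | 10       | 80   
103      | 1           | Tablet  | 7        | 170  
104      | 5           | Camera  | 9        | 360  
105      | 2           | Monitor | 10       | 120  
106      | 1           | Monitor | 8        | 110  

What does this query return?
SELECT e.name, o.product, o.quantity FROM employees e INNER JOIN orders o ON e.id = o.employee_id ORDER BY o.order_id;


Joining employees.id = orders.employee_id:
  employee Karen (id=2) -> order Laptop
  employee Frank (id=1) -> order Monitor
  employee Carol (id=5) -> order Phone
  employee Frank (id=1) -> order Tablet
  employee Carol (id=5) -> order Camera
  employee Karen (id=2) -> order Monitor
  employee Frank (id=1) -> order Monitor


7 rows:
Karen, Laptop, 6
Frank, Monitor, 9
Carol, Phone, 10
Frank, Tablet, 7
Carol, Camera, 9
Karen, Monitor, 10
Frank, Monitor, 8


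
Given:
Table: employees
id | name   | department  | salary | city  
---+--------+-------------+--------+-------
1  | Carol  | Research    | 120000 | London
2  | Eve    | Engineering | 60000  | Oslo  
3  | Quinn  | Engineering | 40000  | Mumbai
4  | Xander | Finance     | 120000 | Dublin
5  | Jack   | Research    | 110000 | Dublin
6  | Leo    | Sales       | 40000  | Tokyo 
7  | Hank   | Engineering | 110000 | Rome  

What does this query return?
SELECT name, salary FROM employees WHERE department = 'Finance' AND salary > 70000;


Filtering: department = 'Finance' AND salary > 70000
Matching: 1 rows

1 rows:
Xander, 120000


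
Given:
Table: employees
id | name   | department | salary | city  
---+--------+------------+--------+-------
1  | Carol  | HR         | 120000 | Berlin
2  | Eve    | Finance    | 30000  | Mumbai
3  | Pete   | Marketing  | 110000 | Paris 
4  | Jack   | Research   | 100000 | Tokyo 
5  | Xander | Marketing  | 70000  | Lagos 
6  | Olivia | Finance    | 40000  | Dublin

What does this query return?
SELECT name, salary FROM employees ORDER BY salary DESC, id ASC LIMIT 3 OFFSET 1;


Sort by salary DESC (id ASC tiebreak), then skip 1 and take 3
Rows 2 through 4

3 rows:
Pete, 110000
Jack, 100000
Xander, 70000


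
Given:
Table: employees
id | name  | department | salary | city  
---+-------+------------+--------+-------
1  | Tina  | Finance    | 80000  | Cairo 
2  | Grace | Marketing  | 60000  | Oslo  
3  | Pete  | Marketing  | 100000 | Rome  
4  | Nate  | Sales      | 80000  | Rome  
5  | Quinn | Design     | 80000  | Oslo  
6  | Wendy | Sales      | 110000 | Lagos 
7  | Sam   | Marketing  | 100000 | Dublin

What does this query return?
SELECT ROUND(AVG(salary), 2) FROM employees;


SUM(salary) = 610000
COUNT = 7
ROUND(AVG, 2) = ROUND(610000 / 7, 2) = 87142.86

87142.86


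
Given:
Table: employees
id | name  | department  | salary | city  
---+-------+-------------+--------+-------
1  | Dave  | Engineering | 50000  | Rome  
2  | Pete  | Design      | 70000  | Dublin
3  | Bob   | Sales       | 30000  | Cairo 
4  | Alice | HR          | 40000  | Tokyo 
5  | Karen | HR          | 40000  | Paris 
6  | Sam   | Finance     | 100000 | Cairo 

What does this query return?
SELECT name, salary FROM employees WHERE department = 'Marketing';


Filtering: department = 'Marketing'
Matching rows: 0

Empty result set (0 rows)


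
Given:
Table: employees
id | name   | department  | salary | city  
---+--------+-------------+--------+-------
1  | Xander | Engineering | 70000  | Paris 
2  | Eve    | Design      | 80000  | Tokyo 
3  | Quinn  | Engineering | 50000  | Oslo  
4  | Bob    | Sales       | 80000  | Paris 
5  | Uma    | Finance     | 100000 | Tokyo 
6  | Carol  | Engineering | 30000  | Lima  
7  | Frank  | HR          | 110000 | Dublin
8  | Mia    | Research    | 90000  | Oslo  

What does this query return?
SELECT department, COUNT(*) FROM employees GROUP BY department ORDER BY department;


Assigning each row to its department group:
  Xander -> Engineering
  Eve -> Design
  Quinn -> Engineering
  Bob -> Sales
  Uma -> Finance
  Carol -> Engineering
  Frank -> HR
  Mia -> Research


6 groups:
Design, 1
Engineering, 3
Finance, 1
HR, 1
Research, 1
Sales, 1


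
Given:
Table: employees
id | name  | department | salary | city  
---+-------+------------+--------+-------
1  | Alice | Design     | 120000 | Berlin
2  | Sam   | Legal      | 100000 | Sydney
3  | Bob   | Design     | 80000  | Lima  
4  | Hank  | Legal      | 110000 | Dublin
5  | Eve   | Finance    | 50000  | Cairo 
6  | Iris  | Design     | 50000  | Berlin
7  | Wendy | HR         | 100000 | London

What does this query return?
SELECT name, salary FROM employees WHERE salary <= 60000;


Filtering: salary <= 60000
Matching: 2 rows

2 rows:
Eve, 50000
Iris, 50000


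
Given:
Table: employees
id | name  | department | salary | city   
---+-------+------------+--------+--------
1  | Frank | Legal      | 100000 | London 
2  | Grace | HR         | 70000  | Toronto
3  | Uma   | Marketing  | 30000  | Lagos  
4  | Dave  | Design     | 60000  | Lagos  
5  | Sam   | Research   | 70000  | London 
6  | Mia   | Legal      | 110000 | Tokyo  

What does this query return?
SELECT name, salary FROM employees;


Projecting columns: name, salary

6 rows:
Frank, 100000
Grace, 70000
Uma, 30000
Dave, 60000
Sam, 70000
Mia, 110000


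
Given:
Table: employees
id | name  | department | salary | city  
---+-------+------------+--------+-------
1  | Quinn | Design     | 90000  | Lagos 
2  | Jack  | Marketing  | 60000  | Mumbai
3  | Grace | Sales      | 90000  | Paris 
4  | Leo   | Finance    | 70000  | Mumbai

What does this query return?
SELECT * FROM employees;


SELECT * returns all 4 rows with all columns

4 rows:
1, Quinn, Design, 90000, Lagos
2, Jack, Marketing, 60000, Mumbai
3, Grace, Sales, 90000, Paris
4, Leo, Finance, 70000, Mumbai


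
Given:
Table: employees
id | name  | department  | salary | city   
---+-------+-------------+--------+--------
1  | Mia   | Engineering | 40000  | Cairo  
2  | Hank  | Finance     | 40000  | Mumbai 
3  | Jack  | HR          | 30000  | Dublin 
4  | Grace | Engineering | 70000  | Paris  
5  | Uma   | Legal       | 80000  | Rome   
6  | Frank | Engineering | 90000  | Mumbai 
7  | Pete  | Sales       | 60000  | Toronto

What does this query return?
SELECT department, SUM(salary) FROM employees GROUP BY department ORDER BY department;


Summing salary within each department:
  Engineering: 40000 + 70000 + 90000 = 200000
  Finance: 40000 = 40000
  HR: 30000 = 30000
  Legal: 80000 = 80000
  Sales: 60000 = 60000


5 groups:
Engineering, 200000
Finance, 40000
HR, 30000
Legal, 80000
Sales, 60000


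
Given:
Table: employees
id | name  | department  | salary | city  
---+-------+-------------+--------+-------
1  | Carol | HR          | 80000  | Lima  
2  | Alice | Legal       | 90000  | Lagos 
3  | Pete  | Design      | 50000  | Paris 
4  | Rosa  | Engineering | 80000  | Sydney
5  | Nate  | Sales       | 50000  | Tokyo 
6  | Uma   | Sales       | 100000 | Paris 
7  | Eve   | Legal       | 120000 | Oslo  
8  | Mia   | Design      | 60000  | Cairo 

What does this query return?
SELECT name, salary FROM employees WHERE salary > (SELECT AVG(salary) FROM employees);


Subquery: AVG(salary) = 78750.0
Filtering: salary > 78750.0
  Carol (80000) -> MATCH
  Alice (90000) -> MATCH
  Rosa (80000) -> MATCH
  Uma (100000) -> MATCH
  Eve (120000) -> MATCH


5 rows:
Carol, 80000
Alice, 90000
Rosa, 80000
Uma, 100000
Eve, 120000


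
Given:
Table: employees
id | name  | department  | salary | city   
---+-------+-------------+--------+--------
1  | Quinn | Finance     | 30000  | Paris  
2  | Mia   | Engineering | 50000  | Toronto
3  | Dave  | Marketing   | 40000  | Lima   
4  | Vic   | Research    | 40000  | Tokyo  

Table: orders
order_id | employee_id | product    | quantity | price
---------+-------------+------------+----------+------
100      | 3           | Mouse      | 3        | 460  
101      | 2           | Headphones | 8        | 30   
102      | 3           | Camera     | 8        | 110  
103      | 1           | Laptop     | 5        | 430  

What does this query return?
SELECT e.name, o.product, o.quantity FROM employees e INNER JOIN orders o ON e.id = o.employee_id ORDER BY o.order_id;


Joining employees.id = orders.employee_id:
  employee Dave (id=3) -> order Mouse
  employee Mia (id=2) -> order Headphones
  employee Dave (id=3) -> order Camera
  employee Quinn (id=1) -> order Laptop


4 rows:
Dave, Mouse, 3
Mia, Headphones, 8
Dave, Camera, 8
Quinn, Laptop, 5


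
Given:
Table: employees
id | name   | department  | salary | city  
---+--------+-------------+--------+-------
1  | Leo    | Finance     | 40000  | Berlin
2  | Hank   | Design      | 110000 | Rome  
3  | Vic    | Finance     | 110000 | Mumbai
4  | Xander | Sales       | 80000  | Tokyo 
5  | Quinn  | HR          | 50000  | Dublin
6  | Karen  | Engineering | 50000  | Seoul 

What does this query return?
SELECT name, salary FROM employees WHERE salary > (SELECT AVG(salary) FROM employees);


Subquery: AVG(salary) = 73333.33
Filtering: salary > 73333.33
  Hank (110000) -> MATCH
  Vic (110000) -> MATCH
  Xander (80000) -> MATCH


3 rows:
Hank, 110000
Vic, 110000
Xander, 80000


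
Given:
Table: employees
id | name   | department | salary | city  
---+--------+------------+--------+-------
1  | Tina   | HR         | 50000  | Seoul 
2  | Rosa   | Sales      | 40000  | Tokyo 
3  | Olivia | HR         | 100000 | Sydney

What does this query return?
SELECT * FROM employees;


SELECT * returns all 3 rows with all columns

3 rows:
1, Tina, HR, 50000, Seoul
2, Rosa, Sales, 40000, Tokyo
3, Olivia, HR, 100000, Sydney


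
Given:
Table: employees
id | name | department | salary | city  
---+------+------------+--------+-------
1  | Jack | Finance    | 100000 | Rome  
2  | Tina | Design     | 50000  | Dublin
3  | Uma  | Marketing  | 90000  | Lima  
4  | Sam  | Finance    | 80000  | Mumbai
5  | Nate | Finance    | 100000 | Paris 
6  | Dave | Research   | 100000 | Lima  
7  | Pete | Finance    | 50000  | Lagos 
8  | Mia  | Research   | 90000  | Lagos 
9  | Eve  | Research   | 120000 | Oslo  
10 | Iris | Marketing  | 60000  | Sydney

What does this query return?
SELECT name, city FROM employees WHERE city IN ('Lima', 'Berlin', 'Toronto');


Filtering: city IN ('Lima', 'Berlin', 'Toronto')
Matching: 2 rows

2 rows:
Uma, Lima
Dave, Lima


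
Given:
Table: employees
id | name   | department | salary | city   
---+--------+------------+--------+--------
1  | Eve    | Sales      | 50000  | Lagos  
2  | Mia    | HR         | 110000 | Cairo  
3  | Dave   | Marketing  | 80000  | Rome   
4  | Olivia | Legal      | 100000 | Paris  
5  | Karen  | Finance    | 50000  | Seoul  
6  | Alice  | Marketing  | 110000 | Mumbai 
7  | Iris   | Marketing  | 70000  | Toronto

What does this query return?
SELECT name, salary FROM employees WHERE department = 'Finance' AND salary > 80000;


Filtering: department = 'Finance' AND salary > 80000
Matching: 0 rows

Empty result set (0 rows)
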